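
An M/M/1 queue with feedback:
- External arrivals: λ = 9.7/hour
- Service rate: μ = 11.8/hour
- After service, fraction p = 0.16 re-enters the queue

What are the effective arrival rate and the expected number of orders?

Effective arrival rate: λ_eff = λ/(1-p) = 9.7/(1-0.16) = 9.7/0.84 = 11.547619
ρ = λ_eff/μ = 11.547619/11.8 = 0.97861178
L = ρ/(1-ρ) = 0.97861178/(1-0.97861178) = 45.7547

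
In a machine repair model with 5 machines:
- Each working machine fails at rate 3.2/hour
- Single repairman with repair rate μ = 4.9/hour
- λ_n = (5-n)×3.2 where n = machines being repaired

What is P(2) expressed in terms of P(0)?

P(2)/P(0) = ∏_{i=0}^{2-1} λ_i/μ_{i+1}
= (5-0)×3.2/4.9 × (5-1)×3.2/4.9
= 8.5298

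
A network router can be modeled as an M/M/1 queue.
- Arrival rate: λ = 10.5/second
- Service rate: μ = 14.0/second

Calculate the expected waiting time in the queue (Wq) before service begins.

First, compute utilization: ρ = λ/μ = 10.5/14.0 = 0.7500
For M/M/1: Wq = λ/(μ(μ-λ))
Wq = 10.5/(14.0 × (14.0-10.5))
Wq = 10.5/(14.0 × 3.50)
Wq = 0.2143 seconds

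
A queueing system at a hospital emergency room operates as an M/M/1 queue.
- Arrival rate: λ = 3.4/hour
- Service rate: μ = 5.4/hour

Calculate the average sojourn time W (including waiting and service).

First, compute utilization: ρ = λ/μ = 3.4/5.4 = 0.6296
For M/M/1: W = 1/(μ-λ)
W = 1/(5.4-3.4) = 1/2.00
W = 0.5000 hours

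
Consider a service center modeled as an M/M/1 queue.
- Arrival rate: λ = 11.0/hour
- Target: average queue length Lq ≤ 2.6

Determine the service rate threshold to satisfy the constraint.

For M/M/1: Lq = λ²/(μ(μ-λ))
Need Lq ≤ 2.6, i.e. μ(μ-λ) ≥ λ²/2.6
μ² - 11.0μ - 121.00/2.6 ≥ 0  →  μ² - 11.0μ - 46.53846 ≥ 0
Quadratic formula (positive root): μ = [λ + √(λ² + 4×46.53846)]/2
Discriminant: 121.00 + 4×46.53846 = 307.1538, √307.1538 = 17.5258
μ ≥ (11.0 + 17.5258)/2 = 14.2629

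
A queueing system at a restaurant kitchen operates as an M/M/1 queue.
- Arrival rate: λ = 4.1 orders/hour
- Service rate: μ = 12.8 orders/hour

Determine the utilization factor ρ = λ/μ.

Server utilization: ρ = λ/μ
ρ = 4.1/12.8 = 0.3203
The server is busy 32.03% of the time.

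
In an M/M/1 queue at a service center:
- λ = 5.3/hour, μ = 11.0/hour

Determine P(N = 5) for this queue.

ρ = λ/μ = 5.3/11.0 = 0.48182
P(n) = (1-ρ)ρⁿ
P(5) = (1-0.48182) × 0.48182^5
P(5) = 0.5182 × 0.02597
P(5) = 0.01346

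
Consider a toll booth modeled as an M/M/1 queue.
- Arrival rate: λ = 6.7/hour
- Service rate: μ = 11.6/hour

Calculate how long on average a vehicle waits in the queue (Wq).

First, compute utilization: ρ = λ/μ = 6.7/11.6 = 0.5776
For M/M/1: Wq = λ/(μ(μ-λ))
Wq = 6.7/(11.6 × (11.6-6.7))
Wq = 6.7/(11.6 × 4.90)
Wq = 0.1179 hours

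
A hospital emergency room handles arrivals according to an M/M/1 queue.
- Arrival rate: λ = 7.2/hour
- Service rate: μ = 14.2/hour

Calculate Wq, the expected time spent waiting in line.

First, compute utilization: ρ = λ/μ = 7.2/14.2 = 0.5070
For M/M/1: Wq = λ/(μ(μ-λ))
Wq = 7.2/(14.2 × (14.2-7.2))
Wq = 7.2/(14.2 × 7.00)
Wq = 0.07243 hours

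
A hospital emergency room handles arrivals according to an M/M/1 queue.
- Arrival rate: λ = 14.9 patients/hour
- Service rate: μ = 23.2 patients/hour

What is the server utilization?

Server utilization: ρ = λ/μ
ρ = 14.9/23.2 = 0.6422
The server is busy 64.22% of the time.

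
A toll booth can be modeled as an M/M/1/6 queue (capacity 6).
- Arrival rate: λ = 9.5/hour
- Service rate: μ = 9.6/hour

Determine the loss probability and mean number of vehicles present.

ρ = λ/μ = 9.5/9.6 = 0.98958
P₀ = (1-ρ)/(1-ρ^(K+1)) = (1-0.98958)/(1-0.98958^7) = 0.01042/0.07070 = 0.1474
P_K = P₀×ρ^K = 0.1474 × 0.98958^6 = 0.1474 × 0.9391 = 0.1384
Blocking probability P_6 = 0.1384 (13.84%)
L = ρ[1 - (K+1)ρ^K + Kρ^(K+1)] / [(1-ρ)(1-ρ^(K+1))]
L = 0.98958 × (1 - 7×0.939086195 + 6×0.929300917) / ((1 - 0.98958) × (1 - 0.929300917)) = 2.9581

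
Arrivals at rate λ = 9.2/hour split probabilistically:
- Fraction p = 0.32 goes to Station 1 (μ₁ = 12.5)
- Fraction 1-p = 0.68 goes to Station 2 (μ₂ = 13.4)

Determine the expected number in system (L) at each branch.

Effective rates: λ₁ = 9.2×0.32 = 2.944, λ₂ = 9.2×0.68 = 6.256
Station 1: ρ₁ = 2.944/12.5 = 0.23552, L₁ = ρ₁/(1-ρ₁) = 0.23552/(1-0.23552) = 0.3081
Station 2: ρ₂ = 6.256/13.4 = 0.46687, L₂ = ρ₂/(1-ρ₂) = 0.46687/(1-0.46687) = 0.8757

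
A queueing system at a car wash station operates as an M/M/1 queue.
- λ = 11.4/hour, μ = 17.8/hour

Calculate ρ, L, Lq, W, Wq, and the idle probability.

Step 1: ρ = λ/μ = 11.4/17.8 = 0.6404
Step 2: L = λ/(μ-λ) = 11.4/6.40 = 1.7812
Step 3: Lq = λ²/(μ(μ-λ)) = 129.96/(17.8×6.40) = 1.1408
Step 4: W = 1/(μ-λ) = 1/6.40 = 0.15625
Step 5: Wq = λ/(μ(μ-λ)) = 11.4/(17.8×6.40) = 0.1001
Step 6: P(0) = 1-ρ = 0.3596
Verify: L = λW = 11.4×0.15625 = 1.7812 ✔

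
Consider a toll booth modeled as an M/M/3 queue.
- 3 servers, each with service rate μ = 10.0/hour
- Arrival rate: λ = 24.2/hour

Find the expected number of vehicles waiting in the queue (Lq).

Traffic intensity: ρ = λ/(cμ) = 24.2/(3×10.0) = 0.8067
Since ρ = 0.8067 < 1, system is stable.
Offered load a = λ/μ = cρ = 24.2/10.0 = 2.4200
P₀ = [ Σₙ₌₀^2 aⁿ/n! + a^3/(3!(1-ρ)) ]⁻¹
Σ = a^0/0! + a^1/1! + a^2/2! = 1.0000 + 2.4200 + 2.9282 = 6.3482
a^3/(3!(1-ρ)) = 14.1725/(6 × 0.193333) = 12.2177
P₀ = 1/(6.3482 + 12.2177) = 0.05386
Lq = P₀·a^3·ρ / (3!(1-ρ)²) = 0.053862 × 14.1725 × 0.80667 / (6 × 0.037378) = 2.7457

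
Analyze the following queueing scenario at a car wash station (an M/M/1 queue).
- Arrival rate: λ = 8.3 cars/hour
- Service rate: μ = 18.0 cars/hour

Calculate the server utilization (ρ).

Server utilization: ρ = λ/μ
ρ = 8.3/18.0 = 0.4611
The server is busy 46.11% of the time.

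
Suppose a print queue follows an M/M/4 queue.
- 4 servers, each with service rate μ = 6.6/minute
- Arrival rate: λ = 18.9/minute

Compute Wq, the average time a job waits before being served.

Traffic intensity: ρ = λ/(cμ) = 18.9/(4×6.6) = 0.7159
Since ρ = 0.7159 < 1, system is stable.
Offered load a = λ/μ = cρ = 18.9/6.6 = 2.8636
P₀ = [ Σₙ₌₀^3 aⁿ/n! + a^4/(4!(1-ρ)) ]⁻¹
Σ = a^0/0! + a^1/1! + a^2/2! + a^3/3! = 1.00000 + 2.86364 + 4.10021 + 3.91383 = 11.8777
a^4/(4!(1-ρ)) = 67.2468/(24 × 0.28409) = 9.8629
P₀ = 1/(11.8777 + 9.8629) = 0.04600
Lq = P₀·a^4·ρ / (4!(1-ρ)²) = 0.045997 × 67.2468 × 0.71591 / (24 × 0.080708) = 1.1432
Wq = Lq/λ = 1.1432/18.9 = 0.06049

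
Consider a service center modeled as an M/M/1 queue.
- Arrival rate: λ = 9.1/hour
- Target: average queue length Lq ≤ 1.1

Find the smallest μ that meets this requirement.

For M/M/1: Lq = λ²/(μ(μ-λ))
Need Lq ≤ 1.1, i.e. μ(μ-λ) ≥ λ²/1.1
μ² - 9.1μ - 82.81/1.1 ≥ 0  →  μ² - 9.1μ - 75.28182 ≥ 0
Quadratic formula (positive root): μ = [λ + √(λ² + 4×75.28182)]/2
Discriminant: 82.81 + 4×75.28182 = 383.9373, √383.9373 = 19.59432
μ ≥ (9.1 + 19.59432)/2 = 14.3472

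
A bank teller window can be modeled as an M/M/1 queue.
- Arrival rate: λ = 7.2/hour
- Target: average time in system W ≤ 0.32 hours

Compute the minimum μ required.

For M/M/1: W = 1/(μ-λ)
Need W ≤ 0.32, so 1/(μ-λ) ≤ 0.32
μ - λ ≥ 1/0.32 = 3.1250
μ ≥ 7.2 + 3.1250 = 10.3250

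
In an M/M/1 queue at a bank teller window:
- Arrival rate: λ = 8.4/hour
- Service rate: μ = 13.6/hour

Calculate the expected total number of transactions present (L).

ρ = λ/μ = 8.4/13.6 = 0.6176
For M/M/1: L = λ/(μ-λ)
L = 8.4/(13.6-8.4) = 8.4/5.20
L = 1.6154 transactions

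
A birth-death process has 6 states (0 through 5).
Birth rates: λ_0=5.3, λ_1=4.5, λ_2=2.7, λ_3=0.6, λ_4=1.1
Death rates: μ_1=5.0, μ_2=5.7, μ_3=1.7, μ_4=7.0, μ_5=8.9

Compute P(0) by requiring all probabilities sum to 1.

Ratios P(n)/P(0) = (λ₀···λₙ₋₁)/(μ₁···μₙ):
P(1)/P(0) = (5.3)/(5.0) = 1.0600
P(2)/P(0) = (5.3×4.5)/(5.0×5.7) = 0.8368
P(3)/P(0) = (5.3×4.5×2.7)/(5.0×5.7×1.7) = 1.3291
P(4)/P(0) = (5.3×4.5×2.7×0.6)/(5.0×5.7×1.7×7.0) = 0.1139
P(5)/P(0) = (5.3×4.5×2.7×0.6×1.1)/(5.0×5.7×1.7×7.0×8.9) = 0.01408

Normalization: ∑ P(n) = 1
P(0) × (1.0000 + 1.0600 + 0.8368 + 1.3291 + 0.1139 + 0.01408) = 1
P(0) × 4.3539 = 1
P(0) = 1/4.3539 = 0.2297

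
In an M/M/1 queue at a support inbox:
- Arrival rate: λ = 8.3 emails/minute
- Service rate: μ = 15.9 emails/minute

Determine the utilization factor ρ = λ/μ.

Server utilization: ρ = λ/μ
ρ = 8.3/15.9 = 0.5220
The server is busy 52.20% of the time.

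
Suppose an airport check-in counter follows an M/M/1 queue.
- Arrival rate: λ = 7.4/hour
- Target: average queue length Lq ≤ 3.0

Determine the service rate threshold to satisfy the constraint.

For M/M/1: Lq = λ²/(μ(μ-λ))
Need Lq ≤ 3.0, i.e. μ(μ-λ) ≥ λ²/3.0
μ² - 7.4μ - 54.76/3.0 ≥ 0  →  μ² - 7.4μ - 18.25333 ≥ 0
Quadratic formula (positive root): μ = [λ + √(λ² + 4×18.25333)]/2
Discriminant: 54.76 + 4×18.25333 = 127.7733, √127.7733 = 11.3037
μ ≥ (7.4 + 11.3037)/2 = 9.3518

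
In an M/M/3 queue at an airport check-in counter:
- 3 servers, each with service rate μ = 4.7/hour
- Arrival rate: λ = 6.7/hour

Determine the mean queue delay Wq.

Traffic intensity: ρ = λ/(cμ) = 6.7/(3×4.7) = 0.4752
Since ρ = 0.4752 < 1, system is stable.
Offered load a = λ/μ = cρ = 6.7/4.7 = 1.4255
P₀ = [ Σₙ₌₀^2 aⁿ/n! + a^3/(3!(1-ρ)) ]⁻¹
Σ = a^0/0! + a^1/1! + a^2/2! = 1.0000 + 1.4255 + 1.0161 = 3.4416
a^3/(3!(1-ρ)) = 2.8969/(6 × 0.5248) = 0.9200
P₀ = 1/(3.4416 + 0.9200) = 0.2293
Lq = P₀·a^3·ρ / (3!(1-ρ)²) = 0.2293 × 2.8969 × 0.4752 / (6 × 0.2754) = 0.1910
Wq = Lq/λ = 0.19097/6.7 = 0.02850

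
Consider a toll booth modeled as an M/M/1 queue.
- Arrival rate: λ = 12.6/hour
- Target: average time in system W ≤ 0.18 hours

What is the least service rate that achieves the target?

For M/M/1: W = 1/(μ-λ)
Need W ≤ 0.18, so 1/(μ-λ) ≤ 0.18
μ - λ ≥ 1/0.18 = 5.5556
μ ≥ 12.6 + 5.5556 = 18.1556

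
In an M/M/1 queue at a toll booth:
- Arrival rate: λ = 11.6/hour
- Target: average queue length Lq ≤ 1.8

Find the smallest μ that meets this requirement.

For M/M/1: Lq = λ²/(μ(μ-λ))
Need Lq ≤ 1.8, i.e. μ(μ-λ) ≥ λ²/1.8
μ² - 11.6μ - 134.56/1.8 ≥ 0  →  μ² - 11.6μ - 74.75556 ≥ 0
Quadratic formula (positive root): μ = [λ + √(λ² + 4×74.75556)]/2
Discriminant: 134.56 + 4×74.75556 = 433.5822, √433.5822 = 20.8226
μ ≥ (11.6 + 20.8226)/2 = 16.2113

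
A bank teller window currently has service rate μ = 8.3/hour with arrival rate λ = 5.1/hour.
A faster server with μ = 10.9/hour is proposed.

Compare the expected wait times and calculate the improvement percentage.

System 1: ρ₁ = 5.1/8.3 = 0.6145, W₁ = 1/(8.3-5.1) = 0.3125
System 2: ρ₂ = 5.1/10.9 = 0.4679, W₂ = 1/(10.9-5.1) = 0.1724
Improvement: (W₁-W₂)/W₁ = (0.3125-0.1724)/0.3125 = 44.83%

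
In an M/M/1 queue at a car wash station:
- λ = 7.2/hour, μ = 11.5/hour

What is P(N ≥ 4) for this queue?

ρ = λ/μ = 7.2/11.5 = 0.6261
P(N ≥ n) = ρⁿ
P(N ≥ 4) = 0.6261^4
P(N ≥ 4) = 0.1537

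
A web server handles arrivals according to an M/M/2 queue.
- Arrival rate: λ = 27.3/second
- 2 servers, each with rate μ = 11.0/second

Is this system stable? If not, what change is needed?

Stability requires ρ = λ/(cμ) < 1
ρ = 27.3/(2 × 11.0) = 27.3/22.00 = 1.2409
Since 1.2409 ≥ 1, the system is UNSTABLE.
Need c > λ/μ = 27.3/11.0 = 2.48.
Minimum servers needed: c = 3.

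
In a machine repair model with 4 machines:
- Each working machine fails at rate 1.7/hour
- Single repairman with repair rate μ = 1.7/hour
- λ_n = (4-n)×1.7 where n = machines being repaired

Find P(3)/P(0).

P(3)/P(0) = ∏_{i=0}^{3-1} λ_i/μ_{i+1}
= (4-0)×1.7/1.7 × (4-1)×1.7/1.7 × (4-2)×1.7/1.7
= 24.0000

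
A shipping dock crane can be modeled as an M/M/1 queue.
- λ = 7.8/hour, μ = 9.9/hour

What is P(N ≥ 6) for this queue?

ρ = λ/μ = 7.8/9.9 = 0.7879
P(N ≥ n) = ρⁿ
P(N ≥ 6) = 0.7879^6
P(N ≥ 6) = 0.2392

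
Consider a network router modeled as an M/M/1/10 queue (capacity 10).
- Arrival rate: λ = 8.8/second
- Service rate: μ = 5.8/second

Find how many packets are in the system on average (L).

ρ = λ/μ = 8.8/5.8 = 1.51724
P₀ = (1-ρ)/(1-ρ^(K+1)) = (1-1.51724)/(1-1.51724^11) = -0.51724/-97.0838 = 0.005328
P_K = P₀×ρ^K = 0.005328 × 1.51724^10 = 0.005328 × 64.6462 = 0.3444
L = ρ[1 - (K+1)ρ^K + Kρ^(K+1)] / [(1-ρ)(1-ρ^(K+1))]
L = 1.51724 × (1 - 11×64.6462 + 10×98.0838) / ((1 - 1.51724) × (1 - 98.0838)) = 8.1800 packets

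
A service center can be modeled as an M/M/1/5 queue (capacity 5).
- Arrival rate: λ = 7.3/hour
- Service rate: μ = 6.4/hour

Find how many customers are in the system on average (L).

ρ = λ/μ = 7.3/6.4 = 1.1406
P₀ = (1-ρ)/(1-ρ^(K+1)) = (1-1.1406)/(1-1.1406^6) = -0.1406/-1.2019 = 0.1170
P_K = P₀×ρ^K = 0.11698 × 1.1406^5 = 0.11698 × 1.9305 = 0.2258
L = ρ[1 - (K+1)ρ^K + Kρ^(K+1)] / [(1-ρ)(1-ρ^(K+1))]
L = 1.1406 × (1 - 6×1.9304868 + 5×2.2019132) / ((1 - 1.1406) × (1 - 2.2019132)) = 2.8797 customers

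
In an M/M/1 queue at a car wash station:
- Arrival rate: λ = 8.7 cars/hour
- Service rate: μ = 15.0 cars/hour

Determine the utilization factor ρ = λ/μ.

Server utilization: ρ = λ/μ
ρ = 8.7/15.0 = 0.5800
The server is busy 58.00% of the time.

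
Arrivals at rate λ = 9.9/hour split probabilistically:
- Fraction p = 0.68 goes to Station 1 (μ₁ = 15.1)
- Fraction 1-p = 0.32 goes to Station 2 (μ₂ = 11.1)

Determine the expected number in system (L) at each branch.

Effective rates: λ₁ = 9.9×0.68 = 6.732, λ₂ = 9.9×0.32 = 3.168
Station 1: ρ₁ = 6.732/15.1 = 0.44583, L₁ = ρ₁/(1-ρ₁) = 0.44583/(1-0.44583) = 0.8045
Station 2: ρ₂ = 3.168/11.1 = 0.2854, L₂ = ρ₂/(1-ρ₂) = 0.2854/(1-0.2854) = 0.3994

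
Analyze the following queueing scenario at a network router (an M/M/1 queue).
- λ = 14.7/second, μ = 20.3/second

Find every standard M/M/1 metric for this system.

Step 1: ρ = λ/μ = 14.7/20.3 = 0.7241
Step 2: L = λ/(μ-λ) = 14.7/5.60 = 2.6250
Step 3: Lq = λ²/(μ(μ-λ)) = 216.09/(20.3×5.60) = 1.9009
Step 4: W = 1/(μ-λ) = 1/5.60 = 0.17857
Step 5: Wq = λ/(μ(μ-λ)) = 14.7/(20.3×5.60) = 0.1293
Step 6: P(0) = 1-ρ = 0.2759
Verify: L = λW = 14.7×0.17857 = 2.6250 ✔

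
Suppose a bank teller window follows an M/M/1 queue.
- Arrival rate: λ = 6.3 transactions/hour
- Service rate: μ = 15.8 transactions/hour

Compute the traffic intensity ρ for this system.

Server utilization: ρ = λ/μ
ρ = 6.3/15.8 = 0.3987
The server is busy 39.87% of the time.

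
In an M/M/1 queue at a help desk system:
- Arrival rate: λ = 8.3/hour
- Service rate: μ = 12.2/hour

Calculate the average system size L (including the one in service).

ρ = λ/μ = 8.3/12.2 = 0.6803
For M/M/1: L = λ/(μ-λ)
L = 8.3/(12.2-8.3) = 8.3/3.90
L = 2.1282 tickets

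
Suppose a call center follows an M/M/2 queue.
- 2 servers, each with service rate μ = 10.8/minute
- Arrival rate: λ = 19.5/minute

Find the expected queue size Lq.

Traffic intensity: ρ = λ/(cμ) = 19.5/(2×10.8) = 0.9028
Since ρ = 0.9028 < 1, system is stable.
Offered load a = λ/μ = cρ = 19.5/10.8 = 1.8056
P₀ = [ Σₙ₌₀^1 aⁿ/n! + a^2/(2!(1-ρ)) ]⁻¹
Σ = a^0/0! + a^1/1! = 1.0000 + 1.8056 = 2.8056
a^2/(2!(1-ρ)) = 3.26003/(2 × 0.0972222) = 16.7659
P₀ = 1/(2.8056 + 16.7659) = 0.05109
Lq = P₀·a^2·ρ / (2!(1-ρ)²) = 0.0510949 × 3.26003 × 0.902778 / (2 × 0.00945216) = 7.9546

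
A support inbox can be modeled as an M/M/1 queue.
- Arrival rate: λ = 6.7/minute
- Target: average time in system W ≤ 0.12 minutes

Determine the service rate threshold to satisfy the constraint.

For M/M/1: W = 1/(μ-λ)
Need W ≤ 0.12, so 1/(μ-λ) ≤ 0.12
μ - λ ≥ 1/0.12 = 8.3333
μ ≥ 6.7 + 8.3333 = 15.0333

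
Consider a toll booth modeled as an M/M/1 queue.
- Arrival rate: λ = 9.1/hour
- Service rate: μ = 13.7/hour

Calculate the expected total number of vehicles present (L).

ρ = λ/μ = 9.1/13.7 = 0.6642
For M/M/1: L = λ/(μ-λ)
L = 9.1/(13.7-9.1) = 9.1/4.60
L = 1.9783 vehicles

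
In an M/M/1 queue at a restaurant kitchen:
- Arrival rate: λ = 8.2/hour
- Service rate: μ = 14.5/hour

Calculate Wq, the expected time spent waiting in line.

First, compute utilization: ρ = λ/μ = 8.2/14.5 = 0.5655
For M/M/1: Wq = λ/(μ(μ-λ))
Wq = 8.2/(14.5 × (14.5-8.2))
Wq = 8.2/(14.5 × 6.30)
Wq = 0.08976 hours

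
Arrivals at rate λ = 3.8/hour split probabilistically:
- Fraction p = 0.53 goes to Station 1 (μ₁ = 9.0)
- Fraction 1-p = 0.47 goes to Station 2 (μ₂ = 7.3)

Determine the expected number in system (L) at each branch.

Effective rates: λ₁ = 3.8×0.53 = 2.014, λ₂ = 3.8×0.47 = 1.786
Station 1: ρ₁ = 2.014/9.0 = 0.2238, L₁ = ρ₁/(1-ρ₁) = 0.2238/(1-0.2238) = 0.2883
Station 2: ρ₂ = 1.786/7.3 = 0.24466, L₂ = ρ₂/(1-ρ₂) = 0.24466/(1-0.24466) = 0.3239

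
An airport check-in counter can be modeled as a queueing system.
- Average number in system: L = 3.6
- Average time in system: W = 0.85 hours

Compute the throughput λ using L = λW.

Little's Law: L = λW, so λ = L/W
λ = 3.6/0.85 = 4.2353 passengers/hour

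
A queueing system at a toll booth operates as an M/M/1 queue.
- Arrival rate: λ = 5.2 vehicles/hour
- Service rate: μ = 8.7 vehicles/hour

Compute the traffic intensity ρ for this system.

Server utilization: ρ = λ/μ
ρ = 5.2/8.7 = 0.5977
The server is busy 59.77% of the time.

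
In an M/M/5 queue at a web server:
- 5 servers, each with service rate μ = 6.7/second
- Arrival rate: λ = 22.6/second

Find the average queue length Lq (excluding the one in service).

Traffic intensity: ρ = λ/(cμ) = 22.6/(5×6.7) = 0.6746
Since ρ = 0.6746 < 1, system is stable.
Offered load a = λ/μ = cρ = 22.6/6.7 = 3.3731
P₀ = [ Σₙ₌₀^4 aⁿ/n! + a^5/(5!(1-ρ)) ]⁻¹
Σ = a^0/0! + a^1/1! + a^2/2! + a^3/3! + a^4/4! = 1.0000 + 3.3731 + 5.6890 + 6.3966 + 5.3942 = 21.8529
a^5/(5!(1-ρ)) = 436.6849/(120 × 0.325373) = 11.1842
P₀ = 1/(21.8529 + 11.1842) = 0.03027
Lq = P₀·a^5·ρ / (5!(1-ρ)²) = 0.030269 × 436.6849 × 0.67463 / (120 × 0.10587) = 0.7019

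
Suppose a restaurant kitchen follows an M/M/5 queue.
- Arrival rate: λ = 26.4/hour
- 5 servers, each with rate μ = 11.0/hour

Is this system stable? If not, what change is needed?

Stability requires ρ = λ/(cμ) < 1
ρ = 26.4/(5 × 11.0) = 26.4/55.00 = 0.4800
Since 0.4800 < 1, the system is STABLE.
The servers are busy 48.00% of the time.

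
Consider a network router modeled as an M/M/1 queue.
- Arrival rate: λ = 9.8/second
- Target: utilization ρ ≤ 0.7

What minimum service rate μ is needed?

ρ = λ/μ, so μ = λ/ρ
μ ≥ 9.8/0.7 = 14.0000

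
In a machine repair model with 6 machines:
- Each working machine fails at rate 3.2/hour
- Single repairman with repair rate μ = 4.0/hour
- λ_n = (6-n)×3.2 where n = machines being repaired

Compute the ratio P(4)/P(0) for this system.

P(4)/P(0) = ∏_{i=0}^{4-1} λ_i/μ_{i+1}
= (6-0)×3.2/4.0 × (6-1)×3.2/4.0 × (6-2)×3.2/4.0 × (6-3)×3.2/4.0
= 147.4560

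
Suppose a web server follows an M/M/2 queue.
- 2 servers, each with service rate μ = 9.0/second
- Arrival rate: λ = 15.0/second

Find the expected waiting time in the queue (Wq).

Traffic intensity: ρ = λ/(cμ) = 15.0/(2×9.0) = 0.8333
Since ρ = 0.8333 < 1, system is stable.
Offered load a = λ/μ = cρ = 15.0/9.0 = 1.6667
P₀ = [ Σₙ₌₀^1 aⁿ/n! + a^2/(2!(1-ρ)) ]⁻¹
Σ = a^0/0! + a^1/1! = 1.0000 + 1.6667 = 2.6667
a^2/(2!(1-ρ)) = 2.77778/(2 × 0.166667) = 8.3333
P₀ = 1/(2.6667 + 8.3333) = 0.09091
Lq = P₀·a^2·ρ / (2!(1-ρ)²) = 0.090909 × 2.7778 × 0.83333 / (2 × 0.027778) = 3.7879
Wq = Lq/λ = 3.7879/15.0 = 0.2525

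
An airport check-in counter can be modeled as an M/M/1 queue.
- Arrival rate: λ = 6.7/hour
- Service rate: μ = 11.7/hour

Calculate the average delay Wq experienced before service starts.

First, compute utilization: ρ = λ/μ = 6.7/11.7 = 0.5726
For M/M/1: Wq = λ/(μ(μ-λ))
Wq = 6.7/(11.7 × (11.7-6.7))
Wq = 6.7/(11.7 × 5.00)
Wq = 0.1145 hours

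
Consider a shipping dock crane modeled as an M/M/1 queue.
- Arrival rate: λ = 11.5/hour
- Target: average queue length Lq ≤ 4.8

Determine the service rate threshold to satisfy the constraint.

For M/M/1: Lq = λ²/(μ(μ-λ))
Need Lq ≤ 4.8, i.e. μ(μ-λ) ≥ λ²/4.8
μ² - 11.5μ - 132.25/4.8 ≥ 0  →  μ² - 11.5μ - 27.55208 ≥ 0
Quadratic formula (positive root): μ = [λ + √(λ² + 4×27.55208)]/2
Discriminant: 132.25 + 4×27.55208 = 242.4583, √242.4583 = 15.57107
μ ≥ (11.5 + 15.57107)/2 = 13.5355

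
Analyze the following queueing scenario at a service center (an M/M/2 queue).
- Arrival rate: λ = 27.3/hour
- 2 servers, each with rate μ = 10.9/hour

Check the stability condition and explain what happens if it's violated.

Stability requires ρ = λ/(cμ) < 1
ρ = 27.3/(2 × 10.9) = 27.3/21.80 = 1.2523
Since 1.2523 ≥ 1, the system is UNSTABLE.
Need c > λ/μ = 27.3/10.9 = 2.50.
Minimum servers needed: c = 3.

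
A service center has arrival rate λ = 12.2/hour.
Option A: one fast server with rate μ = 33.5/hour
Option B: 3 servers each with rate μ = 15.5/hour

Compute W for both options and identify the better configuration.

Option A: single server μ = 33.5 (M/M/1)
  ρ_A = 12.2/33.5 = 0.3642
  W_A = 1/(μ-λ) = 1/(33.5-12.2) = 1/21.30 = 0.04695

Option B: 3 servers μ = 15.5 (M/M/3)
  ρ_B = λ/(cμ) = 12.2/(3×15.5) = 0.2624
  Offered load a = λ/μ = cρ = 12.2/15.5 = 0.7871
  P₀ = [ Σₙ₌₀^2 aⁿ/n! + a^3/(3!(1-ρ)) ]⁻¹
  Σ = a^0/0! + a^1/1! + a^2/2! = 1.0000 + 0.7871 + 0.3098 = 2.0969
  a^3/(3!(1-ρ)) = 0.4876/(6 × 0.7376) = 0.1102
  P₀ = 1/(2.0969 + 0.1102) = 0.4531
  Lq = P₀·a^3·ρ / (3!(1-ρ)²) = 0.4531 × 0.4876 × 0.2624 / (6 × 0.5441) = 0.01776
  Wq_B = Lq/λ = 0.017756/12.2 = 0.001455
  W_B = Wq_B + 1/μ = 0.001455 + 0.06452 = 0.06597

Since W_A = 0.04695 < W_B = 0.06597, Option A (single fast server) has the shorter time in system.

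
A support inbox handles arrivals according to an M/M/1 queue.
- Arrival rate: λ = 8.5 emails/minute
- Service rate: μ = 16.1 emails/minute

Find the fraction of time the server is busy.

Server utilization: ρ = λ/μ
ρ = 8.5/16.1 = 0.5280
The server is busy 52.80% of the time.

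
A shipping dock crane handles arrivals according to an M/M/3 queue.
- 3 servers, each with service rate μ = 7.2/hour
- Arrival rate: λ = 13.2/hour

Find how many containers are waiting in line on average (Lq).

Traffic intensity: ρ = λ/(cμ) = 13.2/(3×7.2) = 0.6111
Since ρ = 0.6111 < 1, system is stable.
Offered load a = λ/μ = cρ = 13.2/7.2 = 1.8333
P₀ = [ Σₙ₌₀^2 aⁿ/n! + a^3/(3!(1-ρ)) ]⁻¹
Σ = a^0/0! + a^1/1! + a^2/2! = 1.0000 + 1.8333 + 1.6806 = 4.5139
a^3/(3!(1-ρ)) = 6.16204/(6 × 0.388889) = 2.6409
P₀ = 1/(4.5139 + 2.6409) = 0.1398
Lq = P₀·a^3·ρ / (3!(1-ρ)²) = 0.139767 × 6.16204 × 0.611111 / (6 × 0.151235) = 0.5800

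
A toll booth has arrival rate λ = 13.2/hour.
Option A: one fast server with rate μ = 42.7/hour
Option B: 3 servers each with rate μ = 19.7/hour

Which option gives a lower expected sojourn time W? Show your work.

Option A: single server μ = 42.7 (M/M/1)
  ρ_A = 13.2/42.7 = 0.3091
  W_A = 1/(μ-λ) = 1/(42.7-13.2) = 1/29.50 = 0.03390

Option B: 3 servers μ = 19.7 (M/M/3)
  ρ_B = λ/(cμ) = 13.2/(3×19.7) = 0.2234
  Offered load a = λ/μ = cρ = 13.2/19.7 = 0.6701
  P₀ = [ Σₙ₌₀^2 aⁿ/n! + a^3/(3!(1-ρ)) ]⁻¹
  Σ = a^0/0! + a^1/1! + a^2/2! = 1.0000 + 0.67005 + 0.22448 = 1.8945
  a^3/(3!(1-ρ)) = 0.30083/(6 × 0.77665) = 0.06456
  P₀ = 1/(1.8945 + 0.06456) = 0.5104
  Lq = P₀·a^3·ρ / (3!(1-ρ)²) = 0.5104 × 0.3008 × 0.2234 / (6 × 0.6032) = 0.009477
  Wq_B = Lq/λ = 0.0094766/13.2 = 0.0007179
  W_B = Wq_B + 1/μ = 0.0007179 + 0.05076 = 0.05148

Since W_A = 0.03390 < W_B = 0.05148, Option A (single fast server) has the shorter time in system.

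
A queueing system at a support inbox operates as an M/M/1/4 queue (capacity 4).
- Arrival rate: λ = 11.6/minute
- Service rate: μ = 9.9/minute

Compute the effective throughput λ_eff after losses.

ρ = λ/μ = 11.6/9.9 = 1.1717
P₀ = (1-ρ)/(1-ρ^(K+1)) = (1-1.1717)/(1-1.1717^5) = -0.1717/-1.2084 = 0.1421
P_K = P₀×ρ^K = 0.1421 × 1.1717^4 = 0.1421 × 1.8848 = 0.2678
λ_eff = λ(1-P_K) = 11.6 × (1 - 0.26781) = 11.6 × 0.73219 = 8.4934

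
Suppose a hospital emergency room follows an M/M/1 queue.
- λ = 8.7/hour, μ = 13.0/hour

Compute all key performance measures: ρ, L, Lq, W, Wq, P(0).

Step 1: ρ = λ/μ = 8.7/13.0 = 0.6692
Step 2: L = λ/(μ-λ) = 8.7/4.30 = 2.0233
Step 3: Lq = λ²/(μ(μ-λ)) = 75.69/(13.0×4.30) = 1.3540
Step 4: W = 1/(μ-λ) = 1/4.30 = 0.23256
Step 5: Wq = λ/(μ(μ-λ)) = 8.7/(13.0×4.30) = 0.1556
Step 6: P(0) = 1-ρ = 0.3308
Verify: L = λW = 8.7×0.23256 = 2.0233 ✔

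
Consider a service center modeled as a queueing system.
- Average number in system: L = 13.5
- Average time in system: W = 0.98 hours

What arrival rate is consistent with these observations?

Little's Law: L = λW, so λ = L/W
λ = 13.5/0.98 = 13.7755 customers/hour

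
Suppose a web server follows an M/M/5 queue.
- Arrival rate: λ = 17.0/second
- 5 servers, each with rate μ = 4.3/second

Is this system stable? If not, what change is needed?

Stability requires ρ = λ/(cμ) < 1
ρ = 17.0/(5 × 4.3) = 17.0/21.50 = 0.7907
Since 0.7907 < 1, the system is STABLE.
The servers are busy 79.07% of the time.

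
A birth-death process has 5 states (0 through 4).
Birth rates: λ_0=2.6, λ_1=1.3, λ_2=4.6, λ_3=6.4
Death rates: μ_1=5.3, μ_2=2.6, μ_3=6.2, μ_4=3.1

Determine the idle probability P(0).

Ratios P(n)/P(0) = (λ₀···λₙ₋₁)/(μ₁···μₙ):
P(1)/P(0) = (2.6)/(5.3) = 0.49057
P(2)/P(0) = (2.6×1.3)/(5.3×2.6) = 0.24528
P(3)/P(0) = (2.6×1.3×4.6)/(5.3×2.6×6.2) = 0.18198
P(4)/P(0) = (2.6×1.3×4.6×6.4)/(5.3×2.6×6.2×3.1) = 0.37571

Normalization: ∑ P(n) = 1
P(0) × (1.0000 + 0.49057 + 0.24528 + 0.18198 + 0.37571) = 1
P(0) × 2.2935 = 1
P(0) = 1/2.2935 = 0.4360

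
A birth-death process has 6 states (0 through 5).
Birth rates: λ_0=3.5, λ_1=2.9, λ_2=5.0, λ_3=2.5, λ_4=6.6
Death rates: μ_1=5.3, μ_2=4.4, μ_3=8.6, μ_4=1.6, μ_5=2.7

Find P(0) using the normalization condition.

Ratios P(n)/P(0) = (λ₀···λₙ₋₁)/(μ₁···μₙ):
P(1)/P(0) = (3.5)/(5.3) = 0.6604
P(2)/P(0) = (3.5×2.9)/(5.3×4.4) = 0.4352
P(3)/P(0) = (3.5×2.9×5.0)/(5.3×4.4×8.6) = 0.2531
P(4)/P(0) = (3.5×2.9×5.0×2.5)/(5.3×4.4×8.6×1.6) = 0.3954
P(5)/P(0) = (3.5×2.9×5.0×2.5×6.6)/(5.3×4.4×8.6×1.6×2.7) = 0.9665

Normalization: ∑ P(n) = 1
P(0) × (1.0000 + 0.6604 + 0.4352 + 0.2531 + 0.3954 + 0.9665) = 1
P(0) × 3.7106 = 1
P(0) = 1/3.7106 = 0.2695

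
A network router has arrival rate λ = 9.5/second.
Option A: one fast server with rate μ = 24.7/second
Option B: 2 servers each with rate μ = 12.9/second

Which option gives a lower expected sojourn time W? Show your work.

Option A: single server μ = 24.7 (M/M/1)
  ρ_A = 9.5/24.7 = 0.3846
  W_A = 1/(μ-λ) = 1/(24.7-9.5) = 1/15.20 = 0.06579

Option B: 2 servers μ = 12.9 (M/M/2)
  ρ_B = λ/(cμ) = 9.5/(2×12.9) = 0.3682
  Offered load a = λ/μ = cρ = 9.5/12.9 = 0.7364
  P₀ = [ Σₙ₌₀^1 aⁿ/n! + a^2/(2!(1-ρ)) ]⁻¹
  Σ = a^0/0! + a^1/1! = 1.0000 + 0.7364 = 1.7364
  a^2/(2!(1-ρ)) = 0.5423/(2 × 0.6318) = 0.4292
  P₀ = 1/(1.7364 + 0.4292) = 0.4618
  Lq = P₀·a^2·ρ / (2!(1-ρ)²) = 0.4618 × 0.5423 × 0.3682 / (2 × 0.3991) = 0.1155
  Wq_B = Lq/λ = 0.1155/9.5 = 0.01216
  W_B = Wq_B + 1/μ = 0.01216 + 0.07752 = 0.08968

Since W_A = 0.06579 < W_B = 0.08968, Option A (single fast server) has the shorter time in system.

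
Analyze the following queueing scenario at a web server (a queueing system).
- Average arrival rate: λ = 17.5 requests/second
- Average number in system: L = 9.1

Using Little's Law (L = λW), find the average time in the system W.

Little's Law: L = λW, so W = L/λ
W = 9.1/17.5 = 0.5200 seconds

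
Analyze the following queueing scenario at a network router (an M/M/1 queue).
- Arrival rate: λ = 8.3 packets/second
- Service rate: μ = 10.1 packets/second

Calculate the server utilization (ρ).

Server utilization: ρ = λ/μ
ρ = 8.3/10.1 = 0.8218
The server is busy 82.18% of the time.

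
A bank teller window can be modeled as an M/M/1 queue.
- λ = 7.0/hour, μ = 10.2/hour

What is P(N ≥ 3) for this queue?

ρ = λ/μ = 7.0/10.2 = 0.68627
P(N ≥ n) = ρⁿ
P(N ≥ 3) = 0.68627^3
P(N ≥ 3) = 0.3232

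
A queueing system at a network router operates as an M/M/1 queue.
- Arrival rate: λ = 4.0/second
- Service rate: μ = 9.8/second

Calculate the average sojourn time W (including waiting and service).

First, compute utilization: ρ = λ/μ = 4.0/9.8 = 0.4082
For M/M/1: W = 1/(μ-λ)
W = 1/(9.8-4.0) = 1/5.80
W = 0.1724 seconds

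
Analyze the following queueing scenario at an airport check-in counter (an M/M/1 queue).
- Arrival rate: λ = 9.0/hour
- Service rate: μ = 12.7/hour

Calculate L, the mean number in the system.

ρ = λ/μ = 9.0/12.7 = 0.7087
For M/M/1: L = λ/(μ-λ)
L = 9.0/(12.7-9.0) = 9.0/3.70
L = 2.4324 passengers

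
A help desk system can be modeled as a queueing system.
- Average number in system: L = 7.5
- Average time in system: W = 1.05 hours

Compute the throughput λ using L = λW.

Little's Law: L = λW, so λ = L/W
λ = 7.5/1.05 = 7.1429 tickets/hour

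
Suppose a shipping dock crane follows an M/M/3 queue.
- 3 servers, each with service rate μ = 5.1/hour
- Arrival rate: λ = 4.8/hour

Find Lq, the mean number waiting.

Traffic intensity: ρ = λ/(cμ) = 4.8/(3×5.1) = 0.3137
Since ρ = 0.3137 < 1, system is stable.
Offered load a = λ/μ = cρ = 4.8/5.1 = 0.9412
P₀ = [ Σₙ₌₀^2 aⁿ/n! + a^3/(3!(1-ρ)) ]⁻¹
Σ = a^0/0! + a^1/1! + a^2/2! = 1.0000 + 0.9412 + 0.4429 = 2.3841
a^3/(3!(1-ρ)) = 0.8337/(6 × 0.6863) = 0.2025
P₀ = 1/(2.3841 + 0.2025) = 0.3866
Lq = P₀·a^3·ρ / (3!(1-ρ)²) = 0.3866 × 0.8337 × 0.3137 / (6 × 0.4710) = 0.03578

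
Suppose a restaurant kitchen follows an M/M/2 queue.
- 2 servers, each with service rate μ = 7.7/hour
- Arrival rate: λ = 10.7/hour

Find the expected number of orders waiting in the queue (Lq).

Traffic intensity: ρ = λ/(cμ) = 10.7/(2×7.7) = 0.6948
Since ρ = 0.6948 < 1, system is stable.
Offered load a = λ/μ = cρ = 10.7/7.7 = 1.3896
P₀ = [ Σₙ₌₀^1 aⁿ/n! + a^2/(2!(1-ρ)) ]⁻¹
Σ = a^0/0! + a^1/1! = 1.0000 + 1.3896 = 2.3896
a^2/(2!(1-ρ)) = 1.9310/(2 × 0.30519) = 3.1636
P₀ = 1/(2.3896 + 3.1636) = 0.1801
Lq = P₀·a^2·ρ / (2!(1-ρ)²) = 0.1800766 × 1.931017 × 0.6948052 / (2 × 0.09314387) = 1.2969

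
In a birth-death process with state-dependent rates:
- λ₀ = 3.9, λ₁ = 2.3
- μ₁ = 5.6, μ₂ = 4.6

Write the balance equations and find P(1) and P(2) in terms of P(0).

Balance equations:
State 0: λ₀P₀ = μ₁P₁ → P₁ = (λ₀/μ₁)P₀ = (3.9/5.6)P₀ = 0.6964P₀
State 1: P₂ = (λ₀λ₁)/(μ₁μ₂)P₀ = (3.9×2.3)/(5.6×4.6)P₀ = 0.3482P₀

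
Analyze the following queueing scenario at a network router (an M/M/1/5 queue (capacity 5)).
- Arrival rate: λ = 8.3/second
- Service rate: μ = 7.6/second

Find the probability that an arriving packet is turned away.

ρ = λ/μ = 8.3/7.6 = 1.09211
P₀ = (1-ρ)/(1-ρ^(K+1)) = (1-1.09211)/(1-1.09211^6) = -0.09211/-0.6967 = 0.1322
P_K = P₀×ρ^K = 0.1322 × 1.09211^5 = 0.1322 × 1.5536 = 0.2054
Blocking probability = 20.54%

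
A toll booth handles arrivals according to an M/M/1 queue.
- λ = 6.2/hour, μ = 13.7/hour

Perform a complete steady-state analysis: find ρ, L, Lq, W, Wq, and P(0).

Step 1: ρ = λ/μ = 6.2/13.7 = 0.4526
Step 2: L = λ/(μ-λ) = 6.2/7.50 = 0.8267
Step 3: Lq = λ²/(μ(μ-λ)) = 38.44/(13.7×7.50) = 0.3741
Step 4: W = 1/(μ-λ) = 1/7.50 = 0.133333
Step 5: Wq = λ/(μ(μ-λ)) = 6.2/(13.7×7.50) = 0.06034
Step 6: P(0) = 1-ρ = 0.5474
Verify: L = λW = 6.2×0.133333 = 0.8267 ✔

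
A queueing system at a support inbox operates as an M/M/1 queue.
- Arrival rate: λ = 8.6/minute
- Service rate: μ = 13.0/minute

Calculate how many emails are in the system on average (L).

ρ = λ/μ = 8.6/13.0 = 0.6615
For M/M/1: L = λ/(μ-λ)
L = 8.6/(13.0-8.6) = 8.6/4.40
L = 1.9545 emails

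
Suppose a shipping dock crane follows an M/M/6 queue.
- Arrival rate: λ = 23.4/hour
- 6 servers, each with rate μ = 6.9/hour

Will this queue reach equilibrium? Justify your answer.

Stability requires ρ = λ/(cμ) < 1
ρ = 23.4/(6 × 6.9) = 23.4/41.40 = 0.5652
Since 0.5652 < 1, the system is STABLE.
The servers are busy 56.52% of the time.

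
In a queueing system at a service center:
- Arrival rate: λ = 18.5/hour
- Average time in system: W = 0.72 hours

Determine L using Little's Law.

Little's Law: L = λW
L = 18.5 × 0.72 = 13.3200 customers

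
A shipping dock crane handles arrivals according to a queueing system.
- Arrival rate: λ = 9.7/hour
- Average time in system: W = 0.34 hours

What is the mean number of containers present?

Little's Law: L = λW
L = 9.7 × 0.34 = 3.2980 containers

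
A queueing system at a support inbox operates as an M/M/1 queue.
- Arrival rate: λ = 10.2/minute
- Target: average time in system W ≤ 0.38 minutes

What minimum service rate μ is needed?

For M/M/1: W = 1/(μ-λ)
Need W ≤ 0.38, so 1/(μ-λ) ≤ 0.38
μ - λ ≥ 1/0.38 = 2.6316
μ ≥ 10.2 + 2.6316 = 12.8316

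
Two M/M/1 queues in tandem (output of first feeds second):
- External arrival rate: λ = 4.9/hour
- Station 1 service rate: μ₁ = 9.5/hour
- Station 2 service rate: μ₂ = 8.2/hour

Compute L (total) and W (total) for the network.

By Jackson's theorem, each station behaves as independent M/M/1.
Station 1: ρ₁ = 4.9/9.5 = 0.5158, L₁ = ρ₁/(1-ρ₁) = λ/(μ₁-λ) = 4.9/4.60 = 1.06522
Station 2: ρ₂ = 4.9/8.2 = 0.5976, L₂ = ρ₂/(1-ρ₂) = λ/(μ₂-λ) = 4.9/3.30 = 1.48485
Total: L = L₁ + L₂ = 1.06522 + 1.48485 = 2.5501
W = L/λ = 2.5501/4.9 = 0.5204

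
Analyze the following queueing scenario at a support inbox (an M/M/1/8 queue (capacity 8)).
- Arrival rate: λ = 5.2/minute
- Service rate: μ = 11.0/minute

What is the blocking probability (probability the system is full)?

ρ = λ/μ = 5.2/11.0 = 0.47273
P₀ = (1-ρ)/(1-ρ^(K+1)) = (1-0.47273)/(1-0.47273^9) = 0.5273/0.9988 = 0.5279
P_K = P₀×ρ^K = 0.5279 × 0.47273^8 = 0.5279 × 0.002494 = 0.001317
Blocking probability = 0.13%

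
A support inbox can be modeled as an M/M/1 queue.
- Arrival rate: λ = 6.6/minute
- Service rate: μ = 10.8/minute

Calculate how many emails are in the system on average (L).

ρ = λ/μ = 6.6/10.8 = 0.6111
For M/M/1: L = λ/(μ-λ)
L = 6.6/(10.8-6.6) = 6.6/4.20
L = 1.5714 emails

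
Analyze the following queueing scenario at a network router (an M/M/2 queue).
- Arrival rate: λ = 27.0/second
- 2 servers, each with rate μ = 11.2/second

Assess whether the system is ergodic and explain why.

Stability requires ρ = λ/(cμ) < 1
ρ = 27.0/(2 × 11.2) = 27.0/22.40 = 1.2054
Since 1.2054 ≥ 1, the system is UNSTABLE.
Need c > λ/μ = 27.0/11.2 = 2.41.
Minimum servers needed: c = 3.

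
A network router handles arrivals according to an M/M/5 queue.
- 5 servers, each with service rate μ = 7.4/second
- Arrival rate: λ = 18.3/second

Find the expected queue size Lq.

Traffic intensity: ρ = λ/(cμ) = 18.3/(5×7.4) = 0.4946
Since ρ = 0.4946 < 1, system is stable.
Offered load a = λ/μ = cρ = 18.3/7.4 = 2.4730
P₀ = [ Σₙ₌₀^4 aⁿ/n! + a^5/(5!(1-ρ)) ]⁻¹
Σ = a^0/0! + a^1/1! + a^2/2! + a^3/3! + a^4/4! = 1.00000 + 2.47297 + 3.05780 + 2.52062 + 1.55835 = 10.6097
a^5/(5!(1-ρ)) = 92.4904/(120 × 0.5054) = 1.5250
P₀ = 1/(10.6097 + 1.5250) = 0.08241
Lq = P₀·a^5·ρ / (5!(1-ρ)²) = 0.08241 × 92.4904 × 0.4946 / (120 × 0.2554) = 0.1230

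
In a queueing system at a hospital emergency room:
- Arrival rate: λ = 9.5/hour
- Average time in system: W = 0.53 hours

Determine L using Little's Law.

Little's Law: L = λW
L = 9.5 × 0.53 = 5.0350 patients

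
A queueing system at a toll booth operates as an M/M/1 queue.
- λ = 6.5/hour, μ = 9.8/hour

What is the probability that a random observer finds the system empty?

ρ = λ/μ = 6.5/9.8 = 0.6633
P(0) = 1 - ρ = 1 - 0.6633 = 0.3367
The server is idle 33.67% of the time.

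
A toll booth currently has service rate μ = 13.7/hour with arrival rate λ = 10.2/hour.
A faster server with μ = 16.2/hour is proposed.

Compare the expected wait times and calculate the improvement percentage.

System 1: ρ₁ = 10.2/13.7 = 0.7445, W₁ = 1/(13.7-10.2) = 0.285714
System 2: ρ₂ = 10.2/16.2 = 0.6296, W₂ = 1/(16.2-10.2) = 0.166667
Improvement: (W₁-W₂)/W₁ = (0.285714-0.166667)/0.285714 = 41.67%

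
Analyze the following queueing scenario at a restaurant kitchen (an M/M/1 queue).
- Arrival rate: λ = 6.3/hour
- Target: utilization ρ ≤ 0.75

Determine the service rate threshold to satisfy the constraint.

ρ = λ/μ, so μ = λ/ρ
μ ≥ 6.3/0.75 = 8.4000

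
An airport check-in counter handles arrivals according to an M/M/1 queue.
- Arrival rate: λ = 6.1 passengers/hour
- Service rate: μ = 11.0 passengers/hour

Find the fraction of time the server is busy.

Server utilization: ρ = λ/μ
ρ = 6.1/11.0 = 0.5545
The server is busy 55.45% of the time.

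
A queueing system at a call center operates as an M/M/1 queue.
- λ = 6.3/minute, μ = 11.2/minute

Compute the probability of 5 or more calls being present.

ρ = λ/μ = 6.3/11.2 = 0.5625
P(N ≥ n) = ρⁿ
P(N ≥ 5) = 0.5625^5
P(N ≥ 5) = 0.05631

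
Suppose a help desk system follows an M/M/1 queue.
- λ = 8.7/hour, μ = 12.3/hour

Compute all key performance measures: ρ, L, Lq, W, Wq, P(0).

Step 1: ρ = λ/μ = 8.7/12.3 = 0.7073
Step 2: L = λ/(μ-λ) = 8.7/3.60 = 2.4167
Step 3: Lq = λ²/(μ(μ-λ)) = 75.69/(12.3×3.60) = 1.7093
Step 4: W = 1/(μ-λ) = 1/3.60 = 0.27778
Step 5: Wq = λ/(μ(μ-λ)) = 8.7/(12.3×3.60) = 0.1965
Step 6: P(0) = 1-ρ = 0.2927
Verify: L = λW = 8.7×0.27778 = 2.4167 ✔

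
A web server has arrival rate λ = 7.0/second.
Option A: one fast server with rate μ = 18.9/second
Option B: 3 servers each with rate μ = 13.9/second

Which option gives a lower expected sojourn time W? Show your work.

Option A: single server μ = 18.9 (M/M/1)
  ρ_A = 7.0/18.9 = 0.3704
  W_A = 1/(μ-λ) = 1/(18.9-7.0) = 1/11.90 = 0.08403

Option B: 3 servers μ = 13.9 (M/M/3)
  ρ_B = λ/(cμ) = 7.0/(3×13.9) = 0.1679
  Offered load a = λ/μ = cρ = 7.0/13.9 = 0.5036
  P₀ = [ Σₙ₌₀^2 aⁿ/n! + a^3/(3!(1-ρ)) ]⁻¹
  Σ = a^0/0! + a^1/1! + a^2/2! = 1.0000 + 0.5036 + 0.1268 = 1.6304
  a^3/(3!(1-ρ)) = 0.1277/(6 × 0.8321) = 0.02558
  P₀ = 1/(1.6304 + 0.02558) = 0.6039
  Lq = P₀·a^3·ρ / (3!(1-ρ)²) = 0.60387 × 0.12772 × 0.16787 / (6 × 0.69245) = 0.003116
  Wq_B = Lq/λ = 0.0031161/7.0 = 0.0004452
  W_B = Wq_B + 1/μ = 0.0004452 + 0.07194 = 0.07239

Since W_B = 0.07239 < W_A = 0.08403, Option B (multiple servers) has the shorter time in system.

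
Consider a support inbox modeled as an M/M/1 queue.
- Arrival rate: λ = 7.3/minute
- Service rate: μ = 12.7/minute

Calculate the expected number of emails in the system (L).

ρ = λ/μ = 7.3/12.7 = 0.5748
For M/M/1: L = λ/(μ-λ)
L = 7.3/(12.7-7.3) = 7.3/5.40
L = 1.3519 emails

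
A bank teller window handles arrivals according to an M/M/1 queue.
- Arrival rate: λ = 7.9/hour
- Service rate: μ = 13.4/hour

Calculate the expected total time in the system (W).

First, compute utilization: ρ = λ/μ = 7.9/13.4 = 0.5896
For M/M/1: W = 1/(μ-λ)
W = 1/(13.4-7.9) = 1/5.50
W = 0.1818 hours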